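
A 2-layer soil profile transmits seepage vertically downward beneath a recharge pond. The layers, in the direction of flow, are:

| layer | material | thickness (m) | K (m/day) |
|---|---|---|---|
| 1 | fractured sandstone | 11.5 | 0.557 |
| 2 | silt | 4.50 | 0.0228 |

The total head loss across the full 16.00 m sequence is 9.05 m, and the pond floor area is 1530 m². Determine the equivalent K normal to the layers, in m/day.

Flow is perpendicular to layering, so the layers act in series and the equivalent K is the thickness-weighted harmonic mean.
Total thickness L = 11.5 + 4.50 = 16.00 m.
Σ(b_i/K_i) = 11.5/0.557 + 4.50/0.0228 = 218.0 d.
K_eq = L / Σ(b_i/K_i) = 16.00 / 218.0 = 0.07339 m/day.

0.0734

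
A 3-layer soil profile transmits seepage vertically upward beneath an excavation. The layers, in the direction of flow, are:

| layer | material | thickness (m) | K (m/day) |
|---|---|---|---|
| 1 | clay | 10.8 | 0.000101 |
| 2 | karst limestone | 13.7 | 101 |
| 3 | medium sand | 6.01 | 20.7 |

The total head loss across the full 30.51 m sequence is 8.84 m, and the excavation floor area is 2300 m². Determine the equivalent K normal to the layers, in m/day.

0.000285

Flow is perpendicular to layering, so the layers act in series and the equivalent K is the thickness-weighted harmonic mean.
Total thickness L = 10.8 + 13.7 + 6.01 = 30.51 m.
Σ(b_i/K_i) = 10.8/0.000101 + 13.7/101 + 6.01/20.7 = 1.069e+05 d.
K_eq = L / Σ(b_i/K_i) = 30.51 / 1.069e+05 = 0.0002853 m/day.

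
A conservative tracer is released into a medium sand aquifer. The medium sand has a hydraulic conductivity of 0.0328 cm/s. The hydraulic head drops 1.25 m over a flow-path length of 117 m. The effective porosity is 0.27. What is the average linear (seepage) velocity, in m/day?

Convert K: 0.0328 cm/s × 864 = 28.34 m/day.
Hydraulic gradient i = Δh / L = 1.25 / 117 = 0.01068.
Darcy flux q = K · i = 28.34 × 0.01068 = 0.3028 m/day.
Seepage velocity v = q / n_e = 0.3028 / 0.27 = 1.121 m/day.

1.12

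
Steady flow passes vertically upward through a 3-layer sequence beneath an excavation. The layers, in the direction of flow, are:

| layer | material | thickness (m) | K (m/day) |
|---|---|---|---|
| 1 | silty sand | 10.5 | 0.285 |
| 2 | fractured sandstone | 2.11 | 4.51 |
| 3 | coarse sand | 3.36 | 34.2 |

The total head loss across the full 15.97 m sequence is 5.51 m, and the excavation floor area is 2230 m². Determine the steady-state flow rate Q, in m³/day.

Flow is perpendicular to layering, so the layers act in series and the equivalent K is the thickness-weighted harmonic mean.
Total thickness L = 10.5 + 2.11 + 3.36 = 15.97 m.
Σ(b_i/K_i) = 10.5/0.285 + 2.11/4.51 + 3.36/34.2 = 37.41 d.
K_eq = L / Σ(b_i/K_i) = 15.97 / 37.41 = 0.4269 m/day.
Q = K_eq · A · (Δh/L) = 0.4269 × 2230 × (5.51/15.97) = 328.5 m³/day.

328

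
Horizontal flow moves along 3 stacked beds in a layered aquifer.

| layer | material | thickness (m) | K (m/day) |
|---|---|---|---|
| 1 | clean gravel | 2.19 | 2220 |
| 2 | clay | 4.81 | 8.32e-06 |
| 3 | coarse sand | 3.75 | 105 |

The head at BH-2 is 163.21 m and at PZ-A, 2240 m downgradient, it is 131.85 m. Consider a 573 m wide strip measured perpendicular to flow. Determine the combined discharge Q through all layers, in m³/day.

42200

Flow is parallel to layering, so each bed carries its own Darcy discharge and the transmissivities add.
Σ(K_i·b_i) = 2220×2.19 + 8.32e-06×4.81 + 105×3.75 = 5256 m²/day.
Hydraulic gradient i = (163.21 − 131.85) / 2240 = 31.36 / 2240 = 0.01400.
Q = Σ(K_i·b_i) · W · i = 5256 × 573 × 0.01400 = 42160 m³/day.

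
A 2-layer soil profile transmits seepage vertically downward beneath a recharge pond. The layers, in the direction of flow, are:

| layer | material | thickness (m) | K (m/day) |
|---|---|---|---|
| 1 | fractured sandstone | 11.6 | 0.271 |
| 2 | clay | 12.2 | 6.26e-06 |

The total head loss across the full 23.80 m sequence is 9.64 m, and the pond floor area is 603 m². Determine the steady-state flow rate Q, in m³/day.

Flow is perpendicular to layering, so the layers act in series and the equivalent K is the thickness-weighted harmonic mean.
Total thickness L = 11.6 + 12.2 = 23.80 m.
Σ(b_i/K_i) = 11.6/0.271 + 12.2/6.26e-06 = 1.949e+06 d.
K_eq = L / Σ(b_i/K_i) = 23.80 / 1.949e+06 = 1.221e-05 m/day.
Q = K_eq · A · (Δh/L) = 1.221e-05 × 603 × (9.64/23.80) = 0.002983 m³/day.

0.00298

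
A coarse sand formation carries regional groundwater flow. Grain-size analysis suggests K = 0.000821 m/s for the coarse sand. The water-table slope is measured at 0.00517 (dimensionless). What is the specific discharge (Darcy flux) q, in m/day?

Convert K: 0.000821 m/s × 86400 = 70.93 m/day.
Hydraulic gradient i = 0.00517.
Specific discharge q = K · i = 70.93 × 0.005170 = 0.3667 m/day.

0.367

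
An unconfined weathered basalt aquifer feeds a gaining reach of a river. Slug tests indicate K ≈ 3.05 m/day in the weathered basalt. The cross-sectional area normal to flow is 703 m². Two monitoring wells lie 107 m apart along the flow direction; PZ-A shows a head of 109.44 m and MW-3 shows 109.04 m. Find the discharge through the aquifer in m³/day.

Hydraulic gradient i = (109.44 − 109.04) / 107 = 0.4 / 107 = 0.003738.
Darcy's law: Q = K · A · i = 3.050 × 703.0 × 0.003738 = 8.016 m³/day.

8.02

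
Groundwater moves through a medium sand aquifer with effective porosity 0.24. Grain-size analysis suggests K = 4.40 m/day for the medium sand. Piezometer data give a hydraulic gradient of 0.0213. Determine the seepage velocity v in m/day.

0.391

Hydraulic gradient i = 0.0213.
Darcy flux q = K · i = 4.400 × 0.02130 = 0.09372 m/day.
Seepage velocity v = q / n_e = 0.09372 / 0.24 = 0.3905 m/day.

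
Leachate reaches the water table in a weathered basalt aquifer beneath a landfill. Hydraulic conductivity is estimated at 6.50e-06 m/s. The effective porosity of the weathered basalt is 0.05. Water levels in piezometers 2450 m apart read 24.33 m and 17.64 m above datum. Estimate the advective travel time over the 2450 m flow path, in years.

Convert K: 6.50e-06 m/s × 86400 = 0.5616 m/day.
Hydraulic gradient i = (24.33 − 17.64) / 2450 = 6.69 / 2450 = 0.002731.
Darcy flux q = K · i = 0.5616 × 0.002731 = 0.001534 m/day.
Seepage velocity v = q / n_e = 0.001534 / 0.05 = 0.03067 m/day.
Travel time t = L / v = 2450 / 0.03067 = 79882 days = 218.7 years.

219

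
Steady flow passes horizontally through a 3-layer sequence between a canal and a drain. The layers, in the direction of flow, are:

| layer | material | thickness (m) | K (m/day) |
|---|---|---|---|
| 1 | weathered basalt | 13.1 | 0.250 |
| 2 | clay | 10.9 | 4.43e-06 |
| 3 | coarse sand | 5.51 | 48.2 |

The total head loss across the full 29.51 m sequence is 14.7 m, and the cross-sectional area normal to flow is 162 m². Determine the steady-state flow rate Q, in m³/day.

Flow is perpendicular to layering, so the layers act in series and the equivalent K is the thickness-weighted harmonic mean.
Total thickness L = 13.1 + 10.9 + 5.51 = 29.51 m.
Σ(b_i/K_i) = 13.1/0.250 + 10.9/4.43e-06 + 5.51/48.2 = 2.461e+06 d.
K_eq = L / Σ(b_i/K_i) = 29.51 / 2.461e+06 = 1.199e-05 m/day.
Q = K_eq · A · (Δh/L) = 1.199e-05 × 162 × (14.7/29.51) = 0.0009678 m³/day.

0.000968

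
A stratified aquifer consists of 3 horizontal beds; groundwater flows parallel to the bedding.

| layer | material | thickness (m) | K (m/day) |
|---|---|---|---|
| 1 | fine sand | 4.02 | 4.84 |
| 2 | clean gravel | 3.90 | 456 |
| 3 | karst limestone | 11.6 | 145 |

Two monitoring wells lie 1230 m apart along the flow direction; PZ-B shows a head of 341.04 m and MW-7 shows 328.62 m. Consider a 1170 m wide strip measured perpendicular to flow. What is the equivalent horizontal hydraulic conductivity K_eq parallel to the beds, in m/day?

178

Flow is parallel to layering, so each bed carries its own Darcy discharge and the transmissivities add.
Σ(K_i·b_i) = 4.84×4.02 + 456×3.90 + 145×11.6 = 3480 m²/day.
Total thickness b = 19.52 m, so K_eq = Σ(K_i·b_i)/b = 178.3 m/day.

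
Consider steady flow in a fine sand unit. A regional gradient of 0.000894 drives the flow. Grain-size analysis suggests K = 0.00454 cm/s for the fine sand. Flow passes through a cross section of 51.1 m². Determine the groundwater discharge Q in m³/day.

0.179

Convert K: 0.00454 cm/s × 864 = 3.923 m/day.
Hydraulic gradient i = 0.000894.
Darcy's law: Q = K · A · i = 3.923 × 51.10 × 0.0008940 = 0.1792 m³/day.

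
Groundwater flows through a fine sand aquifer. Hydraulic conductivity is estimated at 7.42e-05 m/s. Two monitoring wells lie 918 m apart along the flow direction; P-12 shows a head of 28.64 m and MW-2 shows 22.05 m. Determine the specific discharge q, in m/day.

Convert K: 7.42e-05 m/s × 86400 = 6.411 m/day.
Hydraulic gradient i = (28.64 − 22.05) / 918 = 6.59 / 918 = 0.007179.
Specific discharge q = K · i = 6.411 × 0.007179 = 0.04602 m/day.

0.0460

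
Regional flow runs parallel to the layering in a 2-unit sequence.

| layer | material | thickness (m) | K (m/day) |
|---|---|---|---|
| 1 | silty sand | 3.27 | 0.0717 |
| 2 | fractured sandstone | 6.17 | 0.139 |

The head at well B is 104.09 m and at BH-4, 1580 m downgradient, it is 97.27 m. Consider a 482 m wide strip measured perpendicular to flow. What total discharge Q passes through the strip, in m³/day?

2.27

Flow is parallel to layering, so each bed carries its own Darcy discharge and the transmissivities add.
Σ(K_i·b_i) = 0.0717×3.27 + 0.139×6.17 = 1.092 m²/day.
Hydraulic gradient i = (104.09 − 97.27) / 1580 = 6.82 / 1580 = 0.004316.
Q = Σ(K_i·b_i) · W · i = 1.092 × 482 × 0.004316 = 2.272 m³/day.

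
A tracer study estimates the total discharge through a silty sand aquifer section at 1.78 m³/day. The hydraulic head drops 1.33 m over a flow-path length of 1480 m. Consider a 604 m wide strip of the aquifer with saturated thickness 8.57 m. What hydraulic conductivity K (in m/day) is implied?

Cross-sectional area A = 604 × 8.57 = 5176 m².
Hydraulic gradient i = Δh / L = 1.33 / 1480 = 0.0008986.
From Q = K·A·i, K = Q / (A·i) = 1.78 / (5176 × 0.0008986) = 0.3827 m/day.

0.383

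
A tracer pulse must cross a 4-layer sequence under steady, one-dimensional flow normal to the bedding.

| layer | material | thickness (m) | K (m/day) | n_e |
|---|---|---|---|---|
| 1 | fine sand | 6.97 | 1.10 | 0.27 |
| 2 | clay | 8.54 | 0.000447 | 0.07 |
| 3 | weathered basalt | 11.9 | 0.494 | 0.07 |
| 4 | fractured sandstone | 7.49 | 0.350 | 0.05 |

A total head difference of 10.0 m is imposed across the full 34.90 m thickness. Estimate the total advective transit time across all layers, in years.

With flow normal to the layers, continuity requires the same specific discharge q through every layer.
Σ(b_i/K_i) = 6.97/1.10 + 8.54/0.000447 + 11.9/0.494 + 7.49/0.350 = 19157 d.
q = Δh / Σ(b_i/K_i) = 10.0 / 19157 = 0.0005220 m/day.
In each layer the seepage velocity is v_i = q/n_i, so the layer transit time is t_i = b_i·n_i / q:
  layer 1 (fine sand): t_1 = 6.97 × 0.27 / 0.0005220 = 3605 d
  layer 2 (clay): t_2 = 8.54 × 0.07 / 0.0005220 = 1145 d
  layer 3 (weathered basalt): t_3 = 11.9 × 0.07 / 0.0005220 = 1596 d
  layer 4 (fractured sandstone): t_4 = 7.49 × 0.05 / 0.0005220 = 717.4 d
Total t = Σ t_i = 7064 days = 19.34 years.

19.3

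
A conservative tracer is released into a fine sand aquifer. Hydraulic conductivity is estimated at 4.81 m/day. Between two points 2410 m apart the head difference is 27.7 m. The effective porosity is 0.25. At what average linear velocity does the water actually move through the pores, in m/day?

0.221

Hydraulic gradient i = Δh / L = 27.7 / 2410 = 0.01149.
Darcy flux q = K · i = 4.810 × 0.01149 = 0.05529 m/day.
Seepage velocity v = q / n_e = 0.05529 / 0.25 = 0.2211 m/day.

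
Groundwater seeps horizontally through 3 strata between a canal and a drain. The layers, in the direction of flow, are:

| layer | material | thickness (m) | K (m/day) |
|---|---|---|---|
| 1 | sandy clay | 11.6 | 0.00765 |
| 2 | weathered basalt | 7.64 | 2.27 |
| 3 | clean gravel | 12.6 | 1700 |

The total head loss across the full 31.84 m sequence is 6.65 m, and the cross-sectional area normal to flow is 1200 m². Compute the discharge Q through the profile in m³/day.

5.25

Flow is perpendicular to layering, so the layers act in series and the equivalent K is the thickness-weighted harmonic mean.
Total thickness L = 11.6 + 7.64 + 12.6 = 31.84 m.
Σ(b_i/K_i) = 11.6/0.00765 + 7.64/2.27 + 12.6/1700 = 1520 d.
K_eq = L / Σ(b_i/K_i) = 31.84 / 1520 = 0.02095 m/day.
Q = K_eq · A · (Δh/L) = 0.02095 × 1200 × (6.65/31.84) = 5.251 m³/day.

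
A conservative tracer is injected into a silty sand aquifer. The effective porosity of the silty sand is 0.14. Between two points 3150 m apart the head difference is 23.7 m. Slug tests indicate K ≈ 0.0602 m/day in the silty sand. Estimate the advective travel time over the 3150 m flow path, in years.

2670

Hydraulic gradient i = Δh / L = 23.7 / 3150 = 0.007524.
Darcy flux q = K · i = 0.06020 × 0.007524 = 0.0004529 m/day.
Seepage velocity v = q / n_e = 0.0004529 / 0.14 = 0.003235 m/day.
Travel time t = L / v = 3150 / 0.003235 = 9.737e+05 days = 2666 years.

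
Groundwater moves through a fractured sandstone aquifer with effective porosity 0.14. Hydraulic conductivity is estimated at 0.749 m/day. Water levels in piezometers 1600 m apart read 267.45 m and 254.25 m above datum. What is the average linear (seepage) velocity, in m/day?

Hydraulic gradient i = (267.45 − 254.25) / 1600 = 13.2 / 1600 = 0.008250.
Darcy flux q = K · i = 0.7490 × 0.008250 = 0.006179 m/day.
Seepage velocity v = q / n_e = 0.006179 / 0.14 = 0.04414 m/day.

0.0441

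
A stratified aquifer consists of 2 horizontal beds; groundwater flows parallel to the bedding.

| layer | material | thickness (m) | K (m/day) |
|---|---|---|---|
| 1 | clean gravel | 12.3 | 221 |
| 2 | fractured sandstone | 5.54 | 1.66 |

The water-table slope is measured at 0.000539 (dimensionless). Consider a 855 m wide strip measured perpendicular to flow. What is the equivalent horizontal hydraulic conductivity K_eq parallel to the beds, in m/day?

153

Flow is parallel to layering, so each bed carries its own Darcy discharge and the transmissivities add.
Σ(K_i·b_i) = 221×12.3 + 1.66×5.54 = 2727 m²/day.
Total thickness b = 17.84 m, so K_eq = Σ(K_i·b_i)/b = 152.9 m/day.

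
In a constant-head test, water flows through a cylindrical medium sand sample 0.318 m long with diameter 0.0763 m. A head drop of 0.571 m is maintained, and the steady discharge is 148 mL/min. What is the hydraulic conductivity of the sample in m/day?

Cross-sectional area A = π·(d/2)² = π × (0.0763/2)² = 0.004572 m².
Convert discharge: 148 mL/min = 2.467e-06 m³/s.
Darcy's law rearranged: K = Q·L / (A·Δh) = 2.467e-06 × 0.318 / (0.004572 × 0.571) = 0.0003004 m/s = 25.96 m/day.

26.0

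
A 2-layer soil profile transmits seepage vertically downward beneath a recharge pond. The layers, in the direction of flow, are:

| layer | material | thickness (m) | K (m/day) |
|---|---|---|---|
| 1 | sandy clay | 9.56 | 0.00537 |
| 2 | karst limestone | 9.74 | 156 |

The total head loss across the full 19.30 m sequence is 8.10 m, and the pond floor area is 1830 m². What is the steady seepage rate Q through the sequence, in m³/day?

8.33

Flow is perpendicular to layering, so the layers act in series and the equivalent K is the thickness-weighted harmonic mean.
Total thickness L = 9.56 + 9.74 = 19.30 m.
Σ(b_i/K_i) = 9.56/0.00537 + 9.74/156 = 1780 d.
K_eq = L / Σ(b_i/K_i) = 19.30 / 1780 = 0.01084 m/day.
Q = K_eq · A · (Δh/L) = 0.01084 × 1830 × (8.10/19.30) = 8.326 m³/day.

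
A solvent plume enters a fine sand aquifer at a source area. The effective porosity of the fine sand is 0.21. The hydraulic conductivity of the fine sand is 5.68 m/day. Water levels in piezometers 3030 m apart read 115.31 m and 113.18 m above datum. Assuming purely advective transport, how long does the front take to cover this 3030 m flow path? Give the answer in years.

Hydraulic gradient i = (115.31 − 113.18) / 3030 = 2.13 / 3030 = 0.0007030.
Darcy flux q = K · i = 5.680 × 0.0007030 = 0.003993 m/day.
Seepage velocity v = q / n_e = 0.003993 / 0.21 = 0.01901 m/day.
Travel time t = L / v = 3030 / 0.01901 = 1.594e+05 days = 436.3 years.

436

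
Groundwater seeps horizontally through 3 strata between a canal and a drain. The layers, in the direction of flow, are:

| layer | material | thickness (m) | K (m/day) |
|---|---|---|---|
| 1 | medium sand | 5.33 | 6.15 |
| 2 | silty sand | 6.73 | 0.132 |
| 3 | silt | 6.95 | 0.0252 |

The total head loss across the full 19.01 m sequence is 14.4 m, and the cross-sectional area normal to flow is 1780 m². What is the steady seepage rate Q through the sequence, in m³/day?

Flow is perpendicular to layering, so the layers act in series and the equivalent K is the thickness-weighted harmonic mean.
Total thickness L = 5.33 + 6.73 + 6.95 = 19.01 m.
Σ(b_i/K_i) = 5.33/6.15 + 6.73/0.132 + 6.95/0.0252 = 327.6 d.
K_eq = L / Σ(b_i/K_i) = 19.01 / 327.6 = 0.05802 m/day.
Q = K_eq · A · (Δh/L) = 0.05802 × 1780 × (14.4/19.01) = 78.23 m³/day.

78.2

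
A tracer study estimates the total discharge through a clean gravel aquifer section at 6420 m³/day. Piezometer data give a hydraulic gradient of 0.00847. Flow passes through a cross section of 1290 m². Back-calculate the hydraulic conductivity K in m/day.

Hydraulic gradient i = 0.00847.
From Q = K·A·i, K = Q / (A·i) = 6420 / (1290 × 0.008470) = 587.6 m/day.

588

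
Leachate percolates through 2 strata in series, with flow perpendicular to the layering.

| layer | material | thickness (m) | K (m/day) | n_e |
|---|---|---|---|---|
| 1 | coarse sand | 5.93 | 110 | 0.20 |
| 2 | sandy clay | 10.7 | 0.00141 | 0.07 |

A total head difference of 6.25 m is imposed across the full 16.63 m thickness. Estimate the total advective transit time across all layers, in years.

With flow normal to the layers, continuity requires the same specific discharge q through every layer.
Σ(b_i/K_i) = 5.93/110 + 10.7/0.00141 = 7589 d.
q = Δh / Σ(b_i/K_i) = 6.25 / 7589 = 0.0008236 m/day.
In each layer the seepage velocity is v_i = q/n_i, so the layer transit time is t_i = b_i·n_i / q:
  layer 1 (coarse sand): t_1 = 5.93 × 0.20 / 0.0008236 = 1440 d
  layer 2 (sandy clay): t_2 = 10.7 × 0.07 / 0.0008236 = 909.4 d
Total t = Σ t_i = 2349 days = 6.432 years.

6.43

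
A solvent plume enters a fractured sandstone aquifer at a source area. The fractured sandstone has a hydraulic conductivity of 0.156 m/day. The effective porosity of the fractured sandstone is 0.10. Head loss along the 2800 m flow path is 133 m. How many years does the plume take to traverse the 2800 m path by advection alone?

Hydraulic gradient i = Δh / L = 133 / 2800 = 0.04750.
Darcy flux q = K · i = 0.1560 × 0.04750 = 0.007410 m/day.
Seepage velocity v = q / n_e = 0.007410 / 0.10 = 0.07410 m/day.
Travel time t = L / v = 2800 / 0.07410 = 37787 days = 103.5 years.

103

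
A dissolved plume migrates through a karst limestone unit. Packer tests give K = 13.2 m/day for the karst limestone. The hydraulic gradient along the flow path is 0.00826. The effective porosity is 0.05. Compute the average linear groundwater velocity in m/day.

2.18

Hydraulic gradient i = 0.00826.
Darcy flux q = K · i = 13.20 × 0.008260 = 0.1090 m/day.
Seepage velocity v = q / n_e = 0.1090 / 0.05 = 2.181 m/day.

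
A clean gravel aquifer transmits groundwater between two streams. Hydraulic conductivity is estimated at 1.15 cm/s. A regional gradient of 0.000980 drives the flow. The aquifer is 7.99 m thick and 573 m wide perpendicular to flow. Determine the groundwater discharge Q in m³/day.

4460

Convert K: 1.15 cm/s × 864 = 993.6 m/day.
Cross-sectional area A = 573 × 7.99 = 4578 m².
Hydraulic gradient i = 0.000980.
Darcy's law: Q = K · A · i = 993.6 × 4578 × 0.0009800 = 4458 m³/day.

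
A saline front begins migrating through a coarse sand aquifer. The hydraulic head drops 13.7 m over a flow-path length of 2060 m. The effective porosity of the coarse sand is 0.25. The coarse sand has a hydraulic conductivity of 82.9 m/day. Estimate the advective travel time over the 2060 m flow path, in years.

2.56

Hydraulic gradient i = Δh / L = 13.7 / 2060 = 0.006650.
Darcy flux q = K · i = 82.90 × 0.006650 = 0.5513 m/day.
Seepage velocity v = q / n_e = 0.5513 / 0.25 = 2.205 m/day.
Travel time t = L / v = 2060 / 2.205 = 934.1 days = 2.557 years.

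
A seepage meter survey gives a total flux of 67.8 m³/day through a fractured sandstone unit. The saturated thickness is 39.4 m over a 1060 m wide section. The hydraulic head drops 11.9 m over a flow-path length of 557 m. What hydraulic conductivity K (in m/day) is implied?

Cross-sectional area A = 1060 × 39.4 = 41764 m².
Hydraulic gradient i = Δh / L = 11.9 / 557 = 0.02136.
From Q = K·A·i, K = Q / (A·i) = 67.8 / (41764 × 0.02136) = 0.07599 m/day.

0.0760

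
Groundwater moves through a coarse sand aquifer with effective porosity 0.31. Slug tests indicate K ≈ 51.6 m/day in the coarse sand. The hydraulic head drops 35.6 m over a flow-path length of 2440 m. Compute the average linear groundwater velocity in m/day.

Hydraulic gradient i = Δh / L = 35.6 / 2440 = 0.01459.
Darcy flux q = K · i = 51.60 × 0.01459 = 0.7529 m/day.
Seepage velocity v = q / n_e = 0.7529 / 0.31 = 2.429 m/day.

2.43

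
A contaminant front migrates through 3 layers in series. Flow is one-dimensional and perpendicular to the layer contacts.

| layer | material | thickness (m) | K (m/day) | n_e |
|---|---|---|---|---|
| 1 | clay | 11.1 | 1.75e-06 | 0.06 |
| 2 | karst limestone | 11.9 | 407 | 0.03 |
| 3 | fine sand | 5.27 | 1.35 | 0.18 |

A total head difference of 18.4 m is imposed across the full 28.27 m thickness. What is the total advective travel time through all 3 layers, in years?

1860

With flow normal to the layers, continuity requires the same specific discharge q through every layer.
Σ(b_i/K_i) = 11.1/1.75e-06 + 11.9/407 + 5.27/1.35 = 6.343e+06 d.
q = Δh / Σ(b_i/K_i) = 18.4 / 6.343e+06 = 2.901e-06 m/day.
In each layer the seepage velocity is v_i = q/n_i, so the layer transit time is t_i = b_i·n_i / q:
  layer 1 (clay): t_1 = 11.1 × 0.06 / 2.901e-06 = 2.296e+05 d
  layer 2 (karst limestone): t_2 = 11.9 × 0.03 / 2.901e-06 = 1.231e+05 d
  layer 3 (fine sand): t_3 = 5.27 × 0.18 / 2.901e-06 = 3.270e+05 d
Total t = Σ t_i = 6.797e+05 days = 1861 years.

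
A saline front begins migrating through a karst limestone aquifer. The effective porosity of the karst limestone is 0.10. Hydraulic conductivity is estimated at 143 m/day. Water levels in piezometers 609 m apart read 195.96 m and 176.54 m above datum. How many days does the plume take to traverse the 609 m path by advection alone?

13.4

Hydraulic gradient i = (195.96 − 176.54) / 609 = 19.42 / 609 = 0.03189.
Darcy flux q = K · i = 143.0 × 0.03189 = 4.560 m/day.
Seepage velocity v = q / n_e = 4.560 / 0.10 = 45.60 m/day.
Travel time t = L / v = 609 / 45.60 = 13.36 days.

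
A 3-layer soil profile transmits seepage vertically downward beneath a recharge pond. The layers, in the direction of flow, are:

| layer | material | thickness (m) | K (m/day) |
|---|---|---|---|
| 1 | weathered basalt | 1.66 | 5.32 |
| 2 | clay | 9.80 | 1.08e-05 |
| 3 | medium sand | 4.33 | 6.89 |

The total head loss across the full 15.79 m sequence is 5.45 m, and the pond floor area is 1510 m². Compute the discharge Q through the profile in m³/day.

Flow is perpendicular to layering, so the layers act in series and the equivalent K is the thickness-weighted harmonic mean.
Total thickness L = 1.66 + 9.80 + 4.33 = 15.79 m.
Σ(b_i/K_i) = 1.66/5.32 + 9.80/1.08e-05 + 4.33/6.89 = 9.074e+05 d.
K_eq = L / Σ(b_i/K_i) = 15.79 / 9.074e+05 = 1.740e-05 m/day.
Q = K_eq · A · (Δh/L) = 1.740e-05 × 1510 × (5.45/15.79) = 0.009069 m³/day.

0.00907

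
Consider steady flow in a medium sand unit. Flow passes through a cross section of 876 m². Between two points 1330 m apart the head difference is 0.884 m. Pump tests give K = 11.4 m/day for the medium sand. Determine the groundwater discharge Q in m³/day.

6.64

Hydraulic gradient i = Δh / L = 0.884 / 1330 = 0.0006647.
Darcy's law: Q = K · A · i = 11.40 × 876.0 × 0.0006647 = 6.638 m³/day.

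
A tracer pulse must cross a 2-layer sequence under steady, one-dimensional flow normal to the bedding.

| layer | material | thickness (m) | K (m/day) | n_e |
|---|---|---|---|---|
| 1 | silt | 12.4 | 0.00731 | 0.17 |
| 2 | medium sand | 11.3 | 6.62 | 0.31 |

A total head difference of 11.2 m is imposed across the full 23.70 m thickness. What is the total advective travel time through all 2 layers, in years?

2.33

With flow normal to the layers, continuity requires the same specific discharge q through every layer.
Σ(b_i/K_i) = 12.4/0.00731 + 11.3/6.62 = 1698 d.
q = Δh / Σ(b_i/K_i) = 11.2 / 1698 = 0.006596 m/day.
In each layer the seepage velocity is v_i = q/n_i, so the layer transit time is t_i = b_i·n_i / q:
  layer 1 (silt): t_1 = 12.4 × 0.17 / 0.006596 = 319.6 d
  layer 2 (medium sand): t_2 = 11.3 × 0.31 / 0.006596 = 531.1 d
Total t = Σ t_i = 850.7 days = 2.329 years.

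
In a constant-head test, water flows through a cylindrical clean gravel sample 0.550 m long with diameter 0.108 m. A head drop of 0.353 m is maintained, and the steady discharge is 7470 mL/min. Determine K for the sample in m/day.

1830

Cross-sectional area A = π·(d/2)² = π × (0.108/2)² = 0.009161 m².
Convert discharge: 7470 mL/min = 0.0001245 m³/s.
Darcy's law rearranged: K = Q·L / (A·Δh) = 0.0001245 × 0.550 / (0.009161 × 0.353) = 0.02117 m/s = 1830 m/day.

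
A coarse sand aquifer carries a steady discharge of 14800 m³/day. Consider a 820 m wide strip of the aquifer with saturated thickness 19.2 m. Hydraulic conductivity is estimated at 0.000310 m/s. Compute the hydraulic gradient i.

Convert K: 0.000310 m/s × 86400 = 26.78 m/day.
Cross-sectional area A = 820 × 19.2 = 15744 m².
From Q = K·A·i, i = Q / (K·A) = 14800 / (26.78 × 15744) = 0.03510.

0.0351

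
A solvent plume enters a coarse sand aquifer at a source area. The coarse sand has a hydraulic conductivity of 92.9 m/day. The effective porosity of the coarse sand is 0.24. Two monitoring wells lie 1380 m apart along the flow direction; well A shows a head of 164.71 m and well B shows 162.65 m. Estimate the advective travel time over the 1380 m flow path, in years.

Hydraulic gradient i = (164.71 − 162.65) / 1380 = 2.06 / 1380 = 0.001493.
Darcy flux q = K · i = 92.90 × 0.001493 = 0.1387 m/day.
Seepage velocity v = q / n_e = 0.1387 / 0.24 = 0.5778 m/day.
Travel time t = L / v = 1380 / 0.5778 = 2388 days = 6.539 years.

6.54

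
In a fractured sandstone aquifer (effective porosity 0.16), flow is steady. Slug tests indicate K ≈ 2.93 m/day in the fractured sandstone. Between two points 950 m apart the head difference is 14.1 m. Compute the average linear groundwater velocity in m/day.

Hydraulic gradient i = Δh / L = 14.1 / 950 = 0.01484.
Darcy flux q = K · i = 2.930 × 0.01484 = 0.04349 m/day.
Seepage velocity v = q / n_e = 0.04349 / 0.16 = 0.2718 m/day.

0.272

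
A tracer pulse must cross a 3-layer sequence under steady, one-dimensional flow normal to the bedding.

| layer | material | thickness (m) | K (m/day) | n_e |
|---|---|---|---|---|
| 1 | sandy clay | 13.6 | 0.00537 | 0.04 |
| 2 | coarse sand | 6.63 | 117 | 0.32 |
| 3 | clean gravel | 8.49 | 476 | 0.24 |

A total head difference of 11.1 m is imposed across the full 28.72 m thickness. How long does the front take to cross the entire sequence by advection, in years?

2.94

With flow normal to the layers, continuity requires the same specific discharge q through every layer.
Σ(b_i/K_i) = 13.6/0.00537 + 6.63/117 + 8.49/476 = 2533 d.
q = Δh / Σ(b_i/K_i) = 11.1 / 2533 = 0.004383 m/day.
In each layer the seepage velocity is v_i = q/n_i, so the layer transit time is t_i = b_i·n_i / q:
  layer 1 (sandy clay): t_1 = 13.6 × 0.04 / 0.004383 = 124.1 d
  layer 2 (coarse sand): t_2 = 6.63 × 0.32 / 0.004383 = 484.1 d
  layer 3 (clean gravel): t_3 = 8.49 × 0.24 / 0.004383 = 464.9 d
Total t = Σ t_i = 1073 days = 2.938 years.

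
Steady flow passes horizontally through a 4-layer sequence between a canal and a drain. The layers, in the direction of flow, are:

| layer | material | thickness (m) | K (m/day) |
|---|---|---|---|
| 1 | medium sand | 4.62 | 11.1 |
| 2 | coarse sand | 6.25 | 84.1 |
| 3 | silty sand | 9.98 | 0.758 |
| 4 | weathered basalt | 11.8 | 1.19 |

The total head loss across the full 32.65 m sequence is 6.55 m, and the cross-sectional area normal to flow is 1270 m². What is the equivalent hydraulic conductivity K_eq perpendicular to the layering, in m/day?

1.39

Flow is perpendicular to layering, so the layers act in series and the equivalent K is the thickness-weighted harmonic mean.
Total thickness L = 4.62 + 6.25 + 9.98 + 11.8 = 32.65 m.
Σ(b_i/K_i) = 4.62/11.1 + 6.25/84.1 + 9.98/0.758 + 11.8/1.19 = 23.57 d.
K_eq = L / Σ(b_i/K_i) = 32.65 / 23.57 = 1.385 m/day.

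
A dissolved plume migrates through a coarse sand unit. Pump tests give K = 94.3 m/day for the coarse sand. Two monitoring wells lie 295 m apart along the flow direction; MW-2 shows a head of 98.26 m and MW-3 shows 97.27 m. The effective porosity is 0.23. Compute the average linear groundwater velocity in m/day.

1.38

Hydraulic gradient i = (98.26 − 97.27) / 295 = 0.99 / 295 = 0.003356.
Darcy flux q = K · i = 94.30 × 0.003356 = 0.3165 m/day.
Seepage velocity v = q / n_e = 0.3165 / 0.23 = 1.376 m/day.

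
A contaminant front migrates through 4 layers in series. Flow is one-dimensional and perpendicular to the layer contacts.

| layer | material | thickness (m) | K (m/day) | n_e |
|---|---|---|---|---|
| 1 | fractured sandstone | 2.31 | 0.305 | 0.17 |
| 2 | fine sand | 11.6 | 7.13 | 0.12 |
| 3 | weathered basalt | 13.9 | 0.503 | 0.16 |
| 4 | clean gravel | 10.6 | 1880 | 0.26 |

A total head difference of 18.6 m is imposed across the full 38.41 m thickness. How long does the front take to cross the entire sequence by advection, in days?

13.4

With flow normal to the layers, continuity requires the same specific discharge q through every layer.
Σ(b_i/K_i) = 2.31/0.305 + 11.6/7.13 + 13.9/0.503 + 10.6/1880 = 36.84 d.
q = Δh / Σ(b_i/K_i) = 18.6 / 36.84 = 0.5049 m/day.
In each layer the seepage velocity is v_i = q/n_i, so the layer transit time is t_i = b_i·n_i / q:
  layer 1 (fractured sandstone): t_1 = 2.31 × 0.17 / 0.5049 = 0.7778 d
  layer 2 (fine sand): t_2 = 11.6 × 0.12 / 0.5049 = 2.757 d
  layer 3 (weathered basalt): t_3 = 13.9 × 0.16 / 0.5049 = 4.405 d
  layer 4 (clean gravel): t_4 = 10.6 × 0.26 / 0.5049 = 5.459 d
Total t = Σ t_i = 13.40 days.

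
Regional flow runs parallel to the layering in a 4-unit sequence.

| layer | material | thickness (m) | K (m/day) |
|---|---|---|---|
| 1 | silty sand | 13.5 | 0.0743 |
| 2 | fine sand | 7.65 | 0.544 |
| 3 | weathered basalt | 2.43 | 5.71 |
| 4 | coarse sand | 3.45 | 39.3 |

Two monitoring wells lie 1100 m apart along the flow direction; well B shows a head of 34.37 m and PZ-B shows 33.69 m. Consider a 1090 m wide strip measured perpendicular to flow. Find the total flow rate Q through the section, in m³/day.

104

Flow is parallel to layering, so each bed carries its own Darcy discharge and the transmissivities add.
Σ(K_i·b_i) = 0.0743×13.5 + 0.544×7.65 + 5.71×2.43 + 39.3×3.45 = 154.6 m²/day.
Hydraulic gradient i = (34.37 − 33.69) / 1100 = 0.68 / 1100 = 0.0006182.
Q = Σ(K_i·b_i) · W · i = 154.6 × 1090 × 0.0006182 = 104.2 m³/day.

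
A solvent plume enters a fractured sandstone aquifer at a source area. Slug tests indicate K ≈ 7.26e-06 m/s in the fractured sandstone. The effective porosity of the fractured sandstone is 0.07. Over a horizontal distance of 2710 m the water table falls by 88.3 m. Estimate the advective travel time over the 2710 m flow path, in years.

25.4

Convert K: 7.26e-06 m/s × 86400 = 0.6273 m/day.
Hydraulic gradient i = Δh / L = 88.3 / 2710 = 0.03258.
Darcy flux q = K · i = 0.6273 × 0.03258 = 0.02044 m/day.
Seepage velocity v = q / n_e = 0.02044 / 0.07 = 0.2920 m/day.
Travel time t = L / v = 2710 / 0.2920 = 9282 days = 25.41 years.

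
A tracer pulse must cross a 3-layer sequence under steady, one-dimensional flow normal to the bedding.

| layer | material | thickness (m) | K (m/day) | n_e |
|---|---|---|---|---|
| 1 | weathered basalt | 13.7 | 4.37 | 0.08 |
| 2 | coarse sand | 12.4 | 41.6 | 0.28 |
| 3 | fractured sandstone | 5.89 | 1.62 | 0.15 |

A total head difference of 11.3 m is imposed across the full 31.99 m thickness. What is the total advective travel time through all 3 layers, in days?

With flow normal to the layers, continuity requires the same specific discharge q through every layer.
Σ(b_i/K_i) = 13.7/4.37 + 12.4/41.6 + 5.89/1.62 = 7.069 d.
q = Δh / Σ(b_i/K_i) = 11.3 / 7.069 = 1.599 m/day.
In each layer the seepage velocity is v_i = q/n_i, so the layer transit time is t_i = b_i·n_i / q:
  layer 1 (weathered basalt): t_1 = 13.7 × 0.08 / 1.599 = 0.6856 d
  layer 2 (coarse sand): t_2 = 12.4 × 0.28 / 1.599 = 2.172 d
  layer 3 (fractured sandstone): t_3 = 5.89 × 0.15 / 1.599 = 0.5527 d
Total t = Σ t_i = 3.410 days.

3.41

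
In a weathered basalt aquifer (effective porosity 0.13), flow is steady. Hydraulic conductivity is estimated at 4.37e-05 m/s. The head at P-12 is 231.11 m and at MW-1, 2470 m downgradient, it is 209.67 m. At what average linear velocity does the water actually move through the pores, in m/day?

0.252

Convert K: 4.37e-05 m/s × 86400 = 3.776 m/day.
Hydraulic gradient i = (231.11 − 209.67) / 2470 = 21.44 / 2470 = 0.008680.
Darcy flux q = K · i = 3.776 × 0.008680 = 0.03277 m/day.
Seepage velocity v = q / n_e = 0.03277 / 0.13 = 0.2521 m/day.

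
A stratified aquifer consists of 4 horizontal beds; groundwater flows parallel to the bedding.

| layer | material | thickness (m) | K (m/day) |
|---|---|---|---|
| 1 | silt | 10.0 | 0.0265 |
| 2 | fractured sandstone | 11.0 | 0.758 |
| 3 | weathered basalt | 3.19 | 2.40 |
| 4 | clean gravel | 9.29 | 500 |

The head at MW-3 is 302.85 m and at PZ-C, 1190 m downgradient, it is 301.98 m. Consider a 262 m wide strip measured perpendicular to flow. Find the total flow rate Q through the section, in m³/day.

Flow is parallel to layering, so each bed carries its own Darcy discharge and the transmissivities add.
Σ(K_i·b_i) = 0.0265×10.0 + 0.758×11.0 + 2.40×3.19 + 500×9.29 = 4661 m²/day.
Hydraulic gradient i = (302.85 − 301.98) / 1190 = 0.87 / 1190 = 0.0007311.
Q = Σ(K_i·b_i) · W · i = 4661 × 262 × 0.0007311 = 892.8 m³/day.

893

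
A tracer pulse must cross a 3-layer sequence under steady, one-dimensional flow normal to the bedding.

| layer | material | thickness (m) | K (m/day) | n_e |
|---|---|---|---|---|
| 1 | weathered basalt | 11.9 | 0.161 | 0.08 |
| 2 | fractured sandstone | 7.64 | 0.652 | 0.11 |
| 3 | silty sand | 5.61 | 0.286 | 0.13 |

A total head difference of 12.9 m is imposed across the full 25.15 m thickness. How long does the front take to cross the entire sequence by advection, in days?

20.6

With flow normal to the layers, continuity requires the same specific discharge q through every layer.
Σ(b_i/K_i) = 11.9/0.161 + 7.64/0.652 + 5.61/0.286 = 105.2 d.
q = Δh / Σ(b_i/K_i) = 12.9 / 105.2 = 0.1226 m/day.
In each layer the seepage velocity is v_i = q/n_i, so the layer transit time is t_i = b_i·n_i / q:
  layer 1 (weathered basalt): t_1 = 11.9 × 0.08 / 0.1226 = 7.767 d
  layer 2 (fractured sandstone): t_2 = 7.64 × 0.11 / 0.1226 = 6.857 d
  layer 3 (silty sand): t_3 = 5.61 × 0.13 / 0.1226 = 5.950 d
Total t = Σ t_i = 20.57 days.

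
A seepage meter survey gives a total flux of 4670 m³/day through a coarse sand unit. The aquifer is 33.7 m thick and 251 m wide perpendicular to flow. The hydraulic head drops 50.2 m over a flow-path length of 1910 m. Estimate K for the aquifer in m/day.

Cross-sectional area A = 251 × 33.7 = 8459 m².
Hydraulic gradient i = Δh / L = 50.2 / 1910 = 0.02628.
From Q = K·A·i, K = Q / (A·i) = 4670 / (8459 × 0.02628) = 21.01 m/day.

21.0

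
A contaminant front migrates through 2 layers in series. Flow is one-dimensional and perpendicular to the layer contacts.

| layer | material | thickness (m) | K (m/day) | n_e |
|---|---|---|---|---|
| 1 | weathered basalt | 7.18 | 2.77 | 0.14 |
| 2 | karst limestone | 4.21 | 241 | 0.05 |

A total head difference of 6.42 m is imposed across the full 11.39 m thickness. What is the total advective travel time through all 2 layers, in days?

0.494

With flow normal to the layers, continuity requires the same specific discharge q through every layer.
Σ(b_i/K_i) = 7.18/2.77 + 4.21/241 = 2.610 d.
q = Δh / Σ(b_i/K_i) = 6.42 / 2.610 = 2.460 m/day.
In each layer the seepage velocity is v_i = q/n_i, so the layer transit time is t_i = b_i·n_i / q:
  layer 1 (weathered basalt): t_1 = 7.18 × 0.14 / 2.460 = 0.4086 d
  layer 2 (karst limestone): t_2 = 4.21 × 0.05 / 2.460 = 0.08556 d
Total t = Σ t_i = 0.4941 days.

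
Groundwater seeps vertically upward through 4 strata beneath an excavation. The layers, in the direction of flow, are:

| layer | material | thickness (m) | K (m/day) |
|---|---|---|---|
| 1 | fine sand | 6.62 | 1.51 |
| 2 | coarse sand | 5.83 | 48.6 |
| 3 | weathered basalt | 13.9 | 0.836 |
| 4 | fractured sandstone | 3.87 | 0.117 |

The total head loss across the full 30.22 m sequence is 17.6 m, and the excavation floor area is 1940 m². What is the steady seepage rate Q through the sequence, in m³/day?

Flow is perpendicular to layering, so the layers act in series and the equivalent K is the thickness-weighted harmonic mean.
Total thickness L = 6.62 + 5.83 + 13.9 + 3.87 = 30.22 m.
Σ(b_i/K_i) = 6.62/1.51 + 5.83/48.6 + 13.9/0.836 + 3.87/0.117 = 54.21 d.
K_eq = L / Σ(b_i/K_i) = 30.22 / 54.21 = 0.5575 m/day.
Q = K_eq · A · (Δh/L) = 0.5575 × 1940 × (17.6/30.22) = 629.9 m³/day.

630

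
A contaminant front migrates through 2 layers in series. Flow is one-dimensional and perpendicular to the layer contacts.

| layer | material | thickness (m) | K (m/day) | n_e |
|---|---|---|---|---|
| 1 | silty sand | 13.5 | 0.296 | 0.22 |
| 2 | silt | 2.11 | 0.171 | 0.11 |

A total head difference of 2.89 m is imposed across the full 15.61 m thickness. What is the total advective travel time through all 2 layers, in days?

With flow normal to the layers, continuity requires the same specific discharge q through every layer.
Σ(b_i/K_i) = 13.5/0.296 + 2.11/0.171 = 57.95 d.
q = Δh / Σ(b_i/K_i) = 2.89 / 57.95 = 0.04987 m/day.
In each layer the seepage velocity is v_i = q/n_i, so the layer transit time is t_i = b_i·n_i / q:
  layer 1 (silty sand): t_1 = 13.5 × 0.22 / 0.04987 = 59.55 d
  layer 2 (silt): t_2 = 2.11 × 0.11 / 0.04987 = 4.654 d
Total t = Σ t_i = 64.21 days.

64.2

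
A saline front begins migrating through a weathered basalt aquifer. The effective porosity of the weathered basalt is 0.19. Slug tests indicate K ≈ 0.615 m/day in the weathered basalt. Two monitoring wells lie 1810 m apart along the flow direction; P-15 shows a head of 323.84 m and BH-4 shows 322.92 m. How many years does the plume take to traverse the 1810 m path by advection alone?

3010

Hydraulic gradient i = (323.84 − 322.92) / 1810 = 0.92 / 1810 = 0.0005083.
Darcy flux q = K · i = 0.6150 × 0.0005083 = 0.0003126 m/day.
Seepage velocity v = q / n_e = 0.0003126 / 0.19 = 0.001645 m/day.
Travel time t = L / v = 1810 / 0.001645 = 1.100e+06 days = 3012 years.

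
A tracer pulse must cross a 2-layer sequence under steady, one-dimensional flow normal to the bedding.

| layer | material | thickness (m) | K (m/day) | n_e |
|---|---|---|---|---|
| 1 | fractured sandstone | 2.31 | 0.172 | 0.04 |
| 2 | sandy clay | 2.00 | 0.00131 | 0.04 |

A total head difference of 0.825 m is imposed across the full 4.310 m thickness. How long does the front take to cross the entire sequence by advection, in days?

322

With flow normal to the layers, continuity requires the same specific discharge q through every layer.
Σ(b_i/K_i) = 2.31/0.172 + 2.00/0.00131 = 1540 d.
q = Δh / Σ(b_i/K_i) = 0.825 / 1540 = 0.0005357 m/day.
In each layer the seepage velocity is v_i = q/n_i, so the layer transit time is t_i = b_i·n_i / q:
  layer 1 (fractured sandstone): t_1 = 2.31 × 0.04 / 0.0005357 = 172.5 d
  layer 2 (sandy clay): t_2 = 2.00 × 0.04 / 0.0005357 = 149.3 d
Total t = Σ t_i = 321.8 days.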